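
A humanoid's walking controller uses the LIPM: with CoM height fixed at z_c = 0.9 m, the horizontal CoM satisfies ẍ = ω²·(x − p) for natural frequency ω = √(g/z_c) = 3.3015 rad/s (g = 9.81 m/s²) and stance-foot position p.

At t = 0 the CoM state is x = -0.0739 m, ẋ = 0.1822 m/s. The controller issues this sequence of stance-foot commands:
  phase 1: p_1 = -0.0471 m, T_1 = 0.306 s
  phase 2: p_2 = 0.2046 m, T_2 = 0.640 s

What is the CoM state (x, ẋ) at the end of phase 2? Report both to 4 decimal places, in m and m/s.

x = -0.5311, ẋ = -2.3164

phase 1: p=-0.0471, T=0.306, ωT=1.010259, cosh=1.555218, sinh=1.191094; start (x,ẋ)=(-0.073900, 0.182200) → end (x,ẋ)=(-0.023047, 0.177973)
phase 2: p=0.2046, T=0.640, ωT=2.112960, cosh=4.196786, sinh=4.075906; start (x,ẋ)=(-0.023047, 0.177973) → end (x,ẋ)=(-0.531067, -2.316442)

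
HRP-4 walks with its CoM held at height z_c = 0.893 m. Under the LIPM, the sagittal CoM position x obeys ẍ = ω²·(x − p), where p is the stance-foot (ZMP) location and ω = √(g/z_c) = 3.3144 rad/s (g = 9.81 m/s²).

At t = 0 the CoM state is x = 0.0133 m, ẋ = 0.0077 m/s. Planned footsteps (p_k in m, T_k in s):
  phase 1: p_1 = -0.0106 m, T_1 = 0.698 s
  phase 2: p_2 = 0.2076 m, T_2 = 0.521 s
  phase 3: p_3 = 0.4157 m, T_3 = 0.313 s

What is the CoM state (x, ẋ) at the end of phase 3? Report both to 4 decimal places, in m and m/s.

phase 1: p=-0.0106, T=0.698, ωT=2.313451, cosh=5.104086, sinh=5.005167; start (x,ẋ)=(0.013300, 0.007700) → end (x,ẋ)=(0.123016, 0.435782)
phase 2: p=0.2076, T=0.521, ωT=1.726802, cosh=2.900249, sinh=2.722397; start (x,ẋ)=(0.123016, 0.435782) → end (x,ẋ)=(0.320229, 0.500661)
phase 3: p=0.4157, T=0.313, ωT=1.037407, cosh=1.588132, sinh=1.233759; start (x,ẋ)=(0.320229, 0.500661) → end (x,ẋ)=(0.450446, 0.404717)

x = 0.4504, ẋ = 0.4047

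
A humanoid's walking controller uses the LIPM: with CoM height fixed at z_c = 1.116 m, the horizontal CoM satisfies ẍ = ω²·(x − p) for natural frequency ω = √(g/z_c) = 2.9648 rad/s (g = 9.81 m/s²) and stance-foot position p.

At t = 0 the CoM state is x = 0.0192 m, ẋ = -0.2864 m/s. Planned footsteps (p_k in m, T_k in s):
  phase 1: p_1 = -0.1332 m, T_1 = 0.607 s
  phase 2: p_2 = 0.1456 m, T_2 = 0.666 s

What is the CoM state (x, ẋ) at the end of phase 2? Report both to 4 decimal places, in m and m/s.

x = 0.3403, ẋ = 0.6751

phase 1: p=-0.1332, T=0.607, ωT=1.799634, cosh=3.106395, sinh=2.941036; start (x,ẋ)=(0.019200, -0.286400) → end (x,ẋ)=(0.056110, 0.439193)
phase 2: p=0.1456, T=0.666, ωT=1.974557, cosh=3.671125, sinh=3.532302; start (x,ẋ)=(0.056110, 0.439193) → end (x,ẋ)=(0.340332, 0.675144)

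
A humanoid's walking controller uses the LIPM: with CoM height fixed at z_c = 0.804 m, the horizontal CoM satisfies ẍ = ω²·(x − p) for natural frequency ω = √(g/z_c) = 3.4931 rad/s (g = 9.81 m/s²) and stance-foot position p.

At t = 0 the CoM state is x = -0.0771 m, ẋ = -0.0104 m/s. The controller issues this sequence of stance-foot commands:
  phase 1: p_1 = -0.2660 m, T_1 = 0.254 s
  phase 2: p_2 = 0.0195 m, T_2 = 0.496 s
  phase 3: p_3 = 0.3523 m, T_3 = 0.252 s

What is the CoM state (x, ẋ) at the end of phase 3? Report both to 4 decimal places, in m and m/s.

x = 1.0064, ẋ = 2.8197

phase 1: p=-0.2660, T=0.254, ωT=0.887247, cosh=1.420112, sinh=1.008324; start (x,ẋ)=(-0.077100, -0.010400) → end (x,ẋ)=(-0.000743, 0.650570)
phase 2: p=0.0195, T=0.496, ωT=1.732578, cosh=2.916020, sinh=2.739192; start (x,ẋ)=(-0.000743, 0.650570) → end (x,ẋ)=(0.470630, 1.703385)
phase 3: p=0.3523, T=0.252, ωT=0.880261, cosh=1.413102, sinh=0.998427; start (x,ẋ)=(0.470630, 1.703385) → end (x,ẋ)=(1.006389, 2.819746)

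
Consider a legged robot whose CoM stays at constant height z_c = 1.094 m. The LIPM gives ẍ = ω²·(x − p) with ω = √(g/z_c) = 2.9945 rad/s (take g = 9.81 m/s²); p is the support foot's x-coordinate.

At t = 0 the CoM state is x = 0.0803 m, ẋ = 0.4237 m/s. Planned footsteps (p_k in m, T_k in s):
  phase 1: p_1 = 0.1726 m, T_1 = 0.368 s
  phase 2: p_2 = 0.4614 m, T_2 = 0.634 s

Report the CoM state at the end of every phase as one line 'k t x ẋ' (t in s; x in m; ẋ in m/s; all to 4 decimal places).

phase 1: p=0.1726, T=0.368, ωT=1.101976, cosh=1.671161, sinh=1.338947; start (x,ẋ)=(0.080300, 0.423700) → end (x,ẋ)=(0.207803, 0.337996)
phase 2: p=0.4614, T=0.634, ωT=1.898513, cosh=3.412876, sinh=3.263084; start (x,ẋ)=(0.207803, 0.337996) → end (x,ẋ)=(-0.035783, -1.324434)

1 0.3680 0.2078 0.3380
2 1.0020 -0.0358 -1.3244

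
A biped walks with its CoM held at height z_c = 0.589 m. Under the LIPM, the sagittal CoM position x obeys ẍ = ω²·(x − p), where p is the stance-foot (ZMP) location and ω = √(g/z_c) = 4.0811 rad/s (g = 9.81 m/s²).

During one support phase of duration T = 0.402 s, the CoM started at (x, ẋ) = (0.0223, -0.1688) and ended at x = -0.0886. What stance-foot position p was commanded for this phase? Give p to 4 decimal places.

p = 0.0272

ωT = 4.0811·0.402 = 1.640602; cosh(ωT) = 2.676069, sinh(ωT) = 2.482206
x(T) = p + (x₀−p)·cosh(ωT) + (ẋ₀/ω)·sinh(ωT) ⇒ p·(1 − cosh) = x(T) − x₀·cosh − (ẋ₀/ω)·sinh
numerator   = -0.0886 − (0.0223)·2.676069 − (-0.1688/4.0811)·2.482206 = -0.045609
denominator = 1 − 2.676069 = -1.676069
p = -0.045609 / -1.676069 = 0.0272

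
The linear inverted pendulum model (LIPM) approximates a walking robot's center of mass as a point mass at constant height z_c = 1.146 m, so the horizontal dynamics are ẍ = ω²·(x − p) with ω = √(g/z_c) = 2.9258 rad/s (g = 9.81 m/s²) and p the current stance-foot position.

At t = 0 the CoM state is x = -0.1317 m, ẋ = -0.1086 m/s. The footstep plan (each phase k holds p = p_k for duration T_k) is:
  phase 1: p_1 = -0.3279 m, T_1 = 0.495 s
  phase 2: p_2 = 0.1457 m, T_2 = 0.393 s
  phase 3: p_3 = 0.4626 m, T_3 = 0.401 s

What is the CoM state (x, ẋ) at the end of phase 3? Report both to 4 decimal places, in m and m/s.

phase 1: p=-0.3279, T=0.495, ωT=1.448271, cosh=2.245363, sinh=2.010387; start (x,ẋ)=(-0.131700, -0.108600) → end (x,ẋ)=(0.038019, 0.910200)
phase 2: p=0.1457, T=0.393, ωT=1.149839, cosh=1.737187, sinh=1.420499; start (x,ẋ)=(0.038019, 0.910200) → end (x,ẋ)=(0.400547, 1.133653)
phase 3: p=0.4626, T=0.401, ωT=1.173246, cosh=1.770914, sinh=1.461553; start (x,ẋ)=(0.400547, 1.133653) → end (x,ẋ)=(0.919013, 1.742249)

x = 0.9190, ẋ = 1.7422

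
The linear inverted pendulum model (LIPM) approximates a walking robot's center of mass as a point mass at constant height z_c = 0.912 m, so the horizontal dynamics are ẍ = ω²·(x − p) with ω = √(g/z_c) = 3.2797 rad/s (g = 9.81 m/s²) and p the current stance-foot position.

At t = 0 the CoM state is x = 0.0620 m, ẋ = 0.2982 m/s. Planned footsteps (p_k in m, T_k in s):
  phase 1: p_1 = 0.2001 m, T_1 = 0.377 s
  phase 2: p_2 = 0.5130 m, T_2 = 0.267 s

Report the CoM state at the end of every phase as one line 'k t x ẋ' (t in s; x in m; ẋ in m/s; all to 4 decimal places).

1 0.3770 0.0856 -0.1573
2 0.6440 -0.1366 -1.6120

phase 1: p=0.2001, T=0.377, ωT=1.236447, cosh=1.866886, sinh=1.576471; start (x,ẋ)=(0.062000, 0.298200) → end (x,ẋ)=(0.085621, -0.157320)
phase 2: p=0.5130, T=0.267, ωT=0.875680, cosh=1.408543, sinh=0.991964; start (x,ẋ)=(0.085621, -0.157320) → end (x,ẋ)=(-0.136565, -1.612005)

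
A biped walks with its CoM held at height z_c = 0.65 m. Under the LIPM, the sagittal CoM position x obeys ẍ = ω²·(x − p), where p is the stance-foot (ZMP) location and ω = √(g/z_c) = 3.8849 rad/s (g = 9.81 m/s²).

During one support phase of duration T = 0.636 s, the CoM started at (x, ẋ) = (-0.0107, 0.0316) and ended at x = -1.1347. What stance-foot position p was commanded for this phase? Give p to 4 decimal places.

p = 0.2256

ωT = 3.8849·0.636 = 2.470796; cosh(ωT) = 5.958192, sinh(ωT) = 5.873674
x(T) = p + (x₀−p)·cosh(ωT) + (ẋ₀/ω)·sinh(ωT) ⇒ p·(1 − cosh) = x(T) − x₀·cosh − (ẋ₀/ω)·sinh
numerator   = -1.1347 − (-0.0107)·5.958192 − (0.0316/3.8849)·5.873674 = -1.118724
denominator = 1 − 5.958192 = -4.958192
p = -1.118724 / -4.958192 = 0.2256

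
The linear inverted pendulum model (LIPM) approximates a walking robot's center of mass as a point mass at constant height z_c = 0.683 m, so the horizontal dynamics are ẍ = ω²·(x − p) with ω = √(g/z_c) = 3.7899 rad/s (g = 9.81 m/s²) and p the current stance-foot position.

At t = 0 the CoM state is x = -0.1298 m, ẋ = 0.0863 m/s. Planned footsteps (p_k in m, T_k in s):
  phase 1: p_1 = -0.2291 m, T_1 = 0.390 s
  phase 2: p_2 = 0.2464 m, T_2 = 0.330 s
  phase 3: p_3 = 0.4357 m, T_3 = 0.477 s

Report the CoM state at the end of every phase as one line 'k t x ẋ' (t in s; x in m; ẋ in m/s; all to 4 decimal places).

1 0.3900 0.0472 0.9811
2 0.7200 0.2851 0.6437
3 1.1970 0.4681 0.3221

phase 1: p=-0.2291, T=0.390, ωT=1.478061, cosh=2.306258, sinh=2.078178; start (x,ẋ)=(-0.129800, 0.086300) → end (x,ẋ)=(0.047234, 0.981126)
phase 2: p=0.2464, T=0.330, ωT=1.250667, cosh=1.889493, sinh=1.603179; start (x,ẋ)=(0.047234, 0.981126) → end (x,ẋ)=(0.285106, 0.643717)
phase 3: p=0.4357, T=0.477, ωT=1.807782, cosh=3.130464, sinh=2.966447; start (x,ẋ)=(0.285106, 0.643717) → end (x,ẋ)=(0.468124, 0.322077)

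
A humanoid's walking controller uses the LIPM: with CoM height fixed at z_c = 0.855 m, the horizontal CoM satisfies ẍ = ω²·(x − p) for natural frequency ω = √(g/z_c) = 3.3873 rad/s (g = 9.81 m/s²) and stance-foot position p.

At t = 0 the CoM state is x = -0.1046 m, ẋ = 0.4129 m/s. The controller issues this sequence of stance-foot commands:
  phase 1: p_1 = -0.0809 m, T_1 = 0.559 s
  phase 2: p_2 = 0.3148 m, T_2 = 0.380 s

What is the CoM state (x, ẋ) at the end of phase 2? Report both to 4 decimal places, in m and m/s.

phase 1: p=-0.0809, T=0.559, ωT=1.893501, cosh=3.396563, sinh=3.246019; start (x,ẋ)=(-0.104600, 0.412900) → end (x,ẋ)=(0.234280, 1.141854)
phase 2: p=0.3148, T=0.380, ωT=1.287174, cosh=1.949292, sinh=1.673242; start (x,ẋ)=(0.234280, 1.141854) → end (x,ẋ)=(0.721890, 1.769436)

x = 0.7219, ẋ = 1.7694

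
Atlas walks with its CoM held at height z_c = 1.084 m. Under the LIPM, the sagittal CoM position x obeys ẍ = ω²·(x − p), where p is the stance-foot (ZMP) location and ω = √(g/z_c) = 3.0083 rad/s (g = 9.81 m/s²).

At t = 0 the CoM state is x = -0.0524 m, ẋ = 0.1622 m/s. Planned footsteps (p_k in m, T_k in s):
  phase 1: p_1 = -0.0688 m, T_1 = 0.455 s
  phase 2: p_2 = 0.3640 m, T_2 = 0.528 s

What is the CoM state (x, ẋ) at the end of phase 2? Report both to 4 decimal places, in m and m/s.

phase 1: p=-0.0688, T=0.455, ωT=1.368777, cosh=2.092478, sinh=1.838060; start (x,ẋ)=(-0.052400, 0.162200) → end (x,ẋ)=(0.064620, 0.430083)
phase 2: p=0.3640, T=0.528, ωT=1.588382, cosh=2.550039, sinh=2.345784; start (x,ẋ)=(0.064620, 0.430083) → end (x,ẋ)=(-0.064064, -1.015941)

x = -0.0641, ẋ = -1.0159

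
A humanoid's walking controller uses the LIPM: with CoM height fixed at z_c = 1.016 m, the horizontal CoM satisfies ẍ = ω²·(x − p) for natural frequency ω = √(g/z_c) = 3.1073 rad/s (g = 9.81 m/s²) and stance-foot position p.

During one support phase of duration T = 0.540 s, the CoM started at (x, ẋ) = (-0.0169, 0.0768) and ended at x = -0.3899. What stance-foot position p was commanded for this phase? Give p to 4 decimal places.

ωT = 3.1073·0.540 = 1.677942; cosh(ωT) = 2.770641, sinh(ωT) = 2.583884
x(T) = p + (x₀−p)·cosh(ωT) + (ẋ₀/ω)·sinh(ωT) ⇒ p·(1 − cosh) = x(T) − x₀·cosh − (ẋ₀/ω)·sinh
numerator   = -0.3899 − (-0.0169)·2.770641 − (0.0768/3.1073)·2.583884 = -0.406939
denominator = 1 − 2.770641 = -1.770641
p = -0.406939 / -1.770641 = 0.2298

p = 0.2298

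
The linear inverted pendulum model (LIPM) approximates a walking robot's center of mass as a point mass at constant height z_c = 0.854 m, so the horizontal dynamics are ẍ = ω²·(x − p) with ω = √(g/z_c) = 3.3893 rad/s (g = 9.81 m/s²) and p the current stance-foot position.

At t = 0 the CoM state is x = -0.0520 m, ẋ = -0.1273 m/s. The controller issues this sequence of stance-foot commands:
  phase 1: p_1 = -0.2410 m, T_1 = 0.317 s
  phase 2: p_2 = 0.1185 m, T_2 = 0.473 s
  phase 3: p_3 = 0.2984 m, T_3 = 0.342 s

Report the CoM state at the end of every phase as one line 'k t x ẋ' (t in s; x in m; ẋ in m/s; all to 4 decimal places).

phase 1: p=-0.2410, T=0.317, ωT=1.074408, cosh=1.634879, sinh=1.293380; start (x,ẋ)=(-0.052000, -0.127300) → end (x,ẋ)=(0.019414, 0.620390)
phase 2: p=0.1185, T=0.473, ωT=1.603139, cosh=2.584934, sinh=2.383670; start (x,ẋ)=(0.019414, 0.620390) → end (x,ẋ)=(0.298684, 0.803151)
phase 3: p=0.2984, T=0.342, ωT=1.159141, cosh=1.750474, sinh=1.436719; start (x,ẋ)=(0.298684, 0.803151) → end (x,ẋ)=(0.639352, 1.407280)

1 0.3170 0.0194 0.6204
2 0.7900 0.2987 0.8032
3 1.1320 0.6394 1.4073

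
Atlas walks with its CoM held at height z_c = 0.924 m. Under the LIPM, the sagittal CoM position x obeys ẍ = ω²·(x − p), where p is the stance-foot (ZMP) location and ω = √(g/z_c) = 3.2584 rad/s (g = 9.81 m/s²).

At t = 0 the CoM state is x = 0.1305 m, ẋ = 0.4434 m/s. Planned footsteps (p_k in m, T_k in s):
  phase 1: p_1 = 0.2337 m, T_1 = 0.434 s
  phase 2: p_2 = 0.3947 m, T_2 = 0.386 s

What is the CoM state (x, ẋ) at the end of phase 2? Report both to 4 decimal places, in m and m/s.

x = 0.3182, ẋ = -0.0462

phase 1: p=0.2337, T=0.434, ωT=1.414146, cosh=2.178052, sinh=1.934919; start (x,ẋ)=(0.130500, 0.443400) → end (x,ẋ)=(0.272227, 0.315099)
phase 2: p=0.3947, T=0.386, ωT=1.257742, cosh=1.900883, sinh=1.616588; start (x,ẋ)=(0.272227, 0.315099) → end (x,ẋ)=(0.318223, -0.046159)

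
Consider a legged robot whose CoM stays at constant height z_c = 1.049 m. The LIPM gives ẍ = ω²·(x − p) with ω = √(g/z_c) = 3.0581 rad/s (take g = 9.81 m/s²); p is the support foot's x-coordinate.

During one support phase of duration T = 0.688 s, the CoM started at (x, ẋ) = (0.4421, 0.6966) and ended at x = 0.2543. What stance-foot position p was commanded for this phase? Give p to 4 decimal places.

ωT = 3.0581·0.688 = 2.103973; cosh(ωT) = 4.160324, sinh(ωT) = 4.038353
x(T) = p + (x₀−p)·cosh(ωT) + (ẋ₀/ω)·sinh(ωT) ⇒ p·(1 − cosh) = x(T) − x₀·cosh − (ẋ₀/ω)·sinh
numerator   = 0.2543 − (0.4421)·4.160324 − (0.6966/3.0581)·4.038353 = -2.504870
denominator = 1 − 4.160324 = -3.160324
p = -2.504870 / -3.160324 = 0.7926

p = 0.7926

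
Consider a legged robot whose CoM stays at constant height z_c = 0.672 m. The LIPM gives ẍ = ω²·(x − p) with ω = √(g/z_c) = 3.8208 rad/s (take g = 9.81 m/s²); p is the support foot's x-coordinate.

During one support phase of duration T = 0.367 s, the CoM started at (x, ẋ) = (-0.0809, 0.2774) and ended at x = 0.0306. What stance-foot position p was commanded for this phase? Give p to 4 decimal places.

ωT = 3.8208·0.367 = 1.402234; cosh(ωT) = 2.155157, sinh(ωT) = 1.909111
x(T) = p + (x₀−p)·cosh(ωT) + (ẋ₀/ω)·sinh(ωT) ⇒ p·(1 − cosh) = x(T) − x₀·cosh − (ẋ₀/ω)·sinh
numerator   = 0.0306 − (-0.0809)·2.155157 − (0.2774/3.8208)·1.909111 = 0.066346
denominator = 1 − 2.155157 = -1.155157
p = 0.066346 / -1.155157 = -0.0574

p = -0.0574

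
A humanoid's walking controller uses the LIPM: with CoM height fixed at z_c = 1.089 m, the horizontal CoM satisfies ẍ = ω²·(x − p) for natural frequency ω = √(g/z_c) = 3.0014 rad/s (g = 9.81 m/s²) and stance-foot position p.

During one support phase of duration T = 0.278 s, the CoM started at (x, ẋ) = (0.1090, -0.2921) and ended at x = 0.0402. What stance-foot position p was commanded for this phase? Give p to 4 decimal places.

p = 0.0489

ωT = 3.0014·0.278 = 0.834389; cosh(ωT) = 1.368773, sinh(ωT) = 0.934634
x(T) = p + (x₀−p)·cosh(ωT) + (ẋ₀/ω)·sinh(ωT) ⇒ p·(1 − cosh) = x(T) − x₀·cosh − (ẋ₀/ω)·sinh
numerator   = 0.0402 − (0.1090)·1.368773 − (-0.2921/3.0014)·0.934634 = -0.018037
denominator = 1 − 1.368773 = -0.368773
p = -0.018037 / -0.368773 = 0.0489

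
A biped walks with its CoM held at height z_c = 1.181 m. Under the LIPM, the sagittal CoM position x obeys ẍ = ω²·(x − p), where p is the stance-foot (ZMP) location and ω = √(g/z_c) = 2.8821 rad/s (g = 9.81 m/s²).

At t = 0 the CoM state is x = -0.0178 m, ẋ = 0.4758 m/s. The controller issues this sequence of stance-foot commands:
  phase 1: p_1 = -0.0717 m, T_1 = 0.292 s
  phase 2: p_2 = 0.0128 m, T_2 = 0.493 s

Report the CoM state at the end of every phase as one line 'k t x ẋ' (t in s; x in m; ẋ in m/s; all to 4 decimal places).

1 0.2920 0.1584 0.8012
2 0.7850 0.8737 2.5734

phase 1: p=-0.0717, T=0.292, ωT=0.841573, cosh=1.375523, sinh=0.944491; start (x,ẋ)=(-0.017800, 0.475800) → end (x,ẋ)=(0.158365, 0.801196)
phase 2: p=0.0128, T=0.493, ωT=1.420875, cosh=2.191123, sinh=1.949620; start (x,ẋ)=(0.158365, 0.801196) → end (x,ẋ)=(0.873726, 2.573447)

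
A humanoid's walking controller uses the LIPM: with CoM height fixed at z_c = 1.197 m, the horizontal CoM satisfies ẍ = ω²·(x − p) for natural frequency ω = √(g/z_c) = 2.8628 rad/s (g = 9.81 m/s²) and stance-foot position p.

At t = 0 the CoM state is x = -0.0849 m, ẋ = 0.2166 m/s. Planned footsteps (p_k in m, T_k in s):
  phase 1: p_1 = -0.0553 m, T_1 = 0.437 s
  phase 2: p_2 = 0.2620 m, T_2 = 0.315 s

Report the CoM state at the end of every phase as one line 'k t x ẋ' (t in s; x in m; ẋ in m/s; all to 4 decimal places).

phase 1: p=-0.0553, T=0.437, ωT=1.251044, cosh=1.890097, sinh=1.603891; start (x,ẋ)=(-0.084900, 0.216600) → end (x,ẋ)=(0.010104, 0.273483)
phase 2: p=0.2620, T=0.315, ωT=0.901782, cosh=1.434918, sinh=1.029072; start (x,ẋ)=(0.010104, 0.273483) → end (x,ẋ)=(-0.001143, -0.349667)

1 0.4370 0.0101 0.2735
2 0.7520 -0.0011 -0.3497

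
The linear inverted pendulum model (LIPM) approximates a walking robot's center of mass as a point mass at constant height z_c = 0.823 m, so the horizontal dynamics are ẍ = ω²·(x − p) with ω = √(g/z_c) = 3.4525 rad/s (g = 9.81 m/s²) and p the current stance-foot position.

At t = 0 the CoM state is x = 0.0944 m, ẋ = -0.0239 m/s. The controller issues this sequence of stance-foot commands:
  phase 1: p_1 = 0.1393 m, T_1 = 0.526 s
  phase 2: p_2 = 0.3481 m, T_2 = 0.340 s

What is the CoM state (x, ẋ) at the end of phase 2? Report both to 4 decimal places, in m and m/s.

phase 1: p=0.1393, T=0.526, ωT=1.816015, cosh=3.154993, sinh=2.992320; start (x,ẋ)=(0.094400, -0.023900) → end (x,ẋ)=(-0.023074, -0.539266)
phase 2: p=0.3481, T=0.340, ωT=1.173850, cosh=1.771798, sinh=1.462623; start (x,ẋ)=(-0.023074, -0.539266) → end (x,ẋ)=(-0.538000, -2.829787)

x = -0.5380, ẋ = -2.8298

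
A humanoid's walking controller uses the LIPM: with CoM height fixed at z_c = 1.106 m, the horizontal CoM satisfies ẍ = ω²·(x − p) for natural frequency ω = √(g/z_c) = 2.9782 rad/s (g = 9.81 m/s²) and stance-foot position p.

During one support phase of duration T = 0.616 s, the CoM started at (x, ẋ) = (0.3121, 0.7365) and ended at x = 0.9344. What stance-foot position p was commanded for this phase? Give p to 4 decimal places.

p = 0.3719

ωT = 2.9782·0.616 = 1.834571; cosh(ωT) = 3.211065, sinh(ωT) = 3.051383
x(T) = p + (x₀−p)·cosh(ωT) + (ẋ₀/ω)·sinh(ωT) ⇒ p·(1 − cosh) = x(T) − x₀·cosh − (ẋ₀/ω)·sinh
numerator   = 0.9344 − (0.3121)·3.211065 − (0.7365/2.9782)·3.051383 = -0.822371
denominator = 1 − 3.211065 = -2.211065
p = -0.822371 / -2.211065 = 0.3719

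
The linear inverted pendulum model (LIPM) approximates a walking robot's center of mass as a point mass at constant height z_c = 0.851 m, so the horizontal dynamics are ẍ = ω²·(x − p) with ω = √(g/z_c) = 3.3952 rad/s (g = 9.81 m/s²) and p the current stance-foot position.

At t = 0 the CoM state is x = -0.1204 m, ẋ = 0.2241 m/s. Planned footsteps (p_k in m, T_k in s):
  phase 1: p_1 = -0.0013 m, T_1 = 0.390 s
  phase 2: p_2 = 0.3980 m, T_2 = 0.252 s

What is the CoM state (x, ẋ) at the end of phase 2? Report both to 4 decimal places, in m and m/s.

x = -0.4018, ẋ = -2.0683

phase 1: p=-0.0013, T=0.390, ωT=1.324128, cosh=2.012470, sinh=1.746436; start (x,ẋ)=(-0.120400, 0.224100) → end (x,ẋ)=(-0.125712, -0.255209)
phase 2: p=0.3980, T=0.252, ωT=0.855590, cosh=1.388898, sinh=0.963865; start (x,ẋ)=(-0.125712, -0.255209) → end (x,ẋ)=(-0.401833, -2.068314)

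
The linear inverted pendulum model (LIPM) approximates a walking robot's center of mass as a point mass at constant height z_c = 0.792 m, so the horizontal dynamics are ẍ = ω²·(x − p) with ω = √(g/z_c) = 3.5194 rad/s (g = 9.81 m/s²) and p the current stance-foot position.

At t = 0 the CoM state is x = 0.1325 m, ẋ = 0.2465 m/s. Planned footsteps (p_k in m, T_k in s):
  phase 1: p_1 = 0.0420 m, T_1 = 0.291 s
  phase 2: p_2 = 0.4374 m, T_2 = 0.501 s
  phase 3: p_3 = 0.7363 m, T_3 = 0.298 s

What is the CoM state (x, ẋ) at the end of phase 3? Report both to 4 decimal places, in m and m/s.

x = 0.6756, ẋ = 0.2370

phase 1: p=0.0420, T=0.291, ωT=1.024145, cosh=1.571909, sinh=1.212806; start (x,ẋ)=(0.132500, 0.246500) → end (x,ẋ)=(0.269203, 0.773761)
phase 2: p=0.4374, T=0.501, ωT=1.763219, cosh=3.001336, sinh=2.829844; start (x,ẋ)=(0.269203, 0.773761) → end (x,ẋ)=(0.554743, 0.647185)
phase 3: p=0.7363, T=0.298, ωT=1.048781, cosh=1.602267, sinh=1.251903; start (x,ẋ)=(0.554743, 0.647185) → end (x,ẋ)=(0.675610, 0.237031)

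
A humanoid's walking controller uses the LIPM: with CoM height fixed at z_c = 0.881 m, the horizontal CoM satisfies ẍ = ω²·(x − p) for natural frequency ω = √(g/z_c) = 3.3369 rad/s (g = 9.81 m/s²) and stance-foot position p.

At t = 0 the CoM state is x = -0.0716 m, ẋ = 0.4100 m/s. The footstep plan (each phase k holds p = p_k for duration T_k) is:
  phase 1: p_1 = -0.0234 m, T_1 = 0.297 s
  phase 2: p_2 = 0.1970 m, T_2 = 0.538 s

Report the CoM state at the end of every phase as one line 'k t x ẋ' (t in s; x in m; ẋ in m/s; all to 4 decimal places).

phase 1: p=-0.0234, T=0.297, ωT=0.991059, cosh=1.532635, sinh=1.161452; start (x,ẋ)=(-0.071600, 0.410000) → end (x,ẋ)=(0.045433, 0.441574)
phase 2: p=0.1970, T=0.538, ωT=1.795252, cosh=3.093539, sinh=2.927454; start (x,ẋ)=(0.045433, 0.441574) → end (x,ẋ)=(0.115513, -0.114575)

1 0.2970 0.0454 0.4416
2 0.8350 0.1155 -0.1146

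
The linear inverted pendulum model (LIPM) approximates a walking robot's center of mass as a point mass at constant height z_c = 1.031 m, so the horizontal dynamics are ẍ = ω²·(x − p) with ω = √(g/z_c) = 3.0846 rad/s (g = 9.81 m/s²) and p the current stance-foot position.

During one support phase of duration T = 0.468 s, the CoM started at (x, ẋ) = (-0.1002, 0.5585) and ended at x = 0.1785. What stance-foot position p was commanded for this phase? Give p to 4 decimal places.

ωT = 3.0846·0.468 = 1.443593; cosh(ωT) = 2.235983, sinh(ωT) = 1.999905
x(T) = p + (x₀−p)·cosh(ωT) + (ẋ₀/ω)·sinh(ωT) ⇒ p·(1 − cosh) = x(T) − x₀·cosh − (ẋ₀/ω)·sinh
numerator   = 0.1785 − (-0.1002)·2.235983 − (0.5585/3.0846)·1.999905 = 0.040441
denominator = 1 − 2.235983 = -1.235983
p = 0.040441 / -1.235983 = -0.0327

p = -0.0327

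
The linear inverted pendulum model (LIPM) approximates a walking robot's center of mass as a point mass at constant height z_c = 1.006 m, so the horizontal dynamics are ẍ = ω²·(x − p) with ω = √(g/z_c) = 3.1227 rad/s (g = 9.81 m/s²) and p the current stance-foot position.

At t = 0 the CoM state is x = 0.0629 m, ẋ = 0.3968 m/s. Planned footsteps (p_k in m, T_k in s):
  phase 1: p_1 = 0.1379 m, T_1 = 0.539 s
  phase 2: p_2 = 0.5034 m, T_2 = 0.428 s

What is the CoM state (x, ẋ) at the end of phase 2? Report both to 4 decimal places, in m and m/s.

x = 0.2882, ẋ = -0.3412

phase 1: p=0.1379, T=0.539, ωT=1.683135, cosh=2.784098, sinh=2.598307; start (x,ẋ)=(0.062900, 0.396800) → end (x,ẋ)=(0.259258, 0.496200)
phase 2: p=0.5034, T=0.428, ωT=1.336516, cosh=2.034260, sinh=1.771500; start (x,ẋ)=(0.259258, 0.496200) → end (x,ẋ)=(0.288245, -0.341159)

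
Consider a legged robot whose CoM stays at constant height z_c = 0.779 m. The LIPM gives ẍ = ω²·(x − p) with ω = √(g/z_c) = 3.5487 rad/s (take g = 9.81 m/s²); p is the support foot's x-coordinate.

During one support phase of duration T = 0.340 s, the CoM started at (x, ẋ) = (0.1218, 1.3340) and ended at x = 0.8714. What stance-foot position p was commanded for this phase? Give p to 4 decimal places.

ωT = 3.5487·0.340 = 1.206558; cosh(ωT) = 1.820594, sinh(ωT) = 1.521368
x(T) = p + (x₀−p)·cosh(ωT) + (ẋ₀/ω)·sinh(ωT) ⇒ p·(1 − cosh) = x(T) − x₀·cosh − (ẋ₀/ω)·sinh
numerator   = 0.8714 − (0.1218)·1.820594 − (1.3340/3.5487)·1.521368 = 0.077751
denominator = 1 − 1.820594 = -0.820594
p = 0.077751 / -0.820594 = -0.0947

p = -0.0947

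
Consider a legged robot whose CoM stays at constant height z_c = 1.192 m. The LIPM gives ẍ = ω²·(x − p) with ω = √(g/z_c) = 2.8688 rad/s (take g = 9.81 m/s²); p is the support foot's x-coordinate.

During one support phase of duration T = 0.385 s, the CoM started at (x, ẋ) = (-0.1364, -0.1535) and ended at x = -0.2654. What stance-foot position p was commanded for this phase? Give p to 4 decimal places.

ωT = 2.8688·0.385 = 1.104488; cosh(ωT) = 1.674530, sinh(ωT) = 1.343149
x(T) = p + (x₀−p)·cosh(ωT) + (ẋ₀/ω)·sinh(ωT) ⇒ p·(1 − cosh) = x(T) − x₀·cosh − (ẋ₀/ω)·sinh
numerator   = -0.2654 − (-0.1364)·1.674530 − (-0.1535/2.8688)·1.343149 = 0.034873
denominator = 1 − 1.674530 = -0.674530
p = 0.034873 / -0.674530 = -0.0517

p = -0.0517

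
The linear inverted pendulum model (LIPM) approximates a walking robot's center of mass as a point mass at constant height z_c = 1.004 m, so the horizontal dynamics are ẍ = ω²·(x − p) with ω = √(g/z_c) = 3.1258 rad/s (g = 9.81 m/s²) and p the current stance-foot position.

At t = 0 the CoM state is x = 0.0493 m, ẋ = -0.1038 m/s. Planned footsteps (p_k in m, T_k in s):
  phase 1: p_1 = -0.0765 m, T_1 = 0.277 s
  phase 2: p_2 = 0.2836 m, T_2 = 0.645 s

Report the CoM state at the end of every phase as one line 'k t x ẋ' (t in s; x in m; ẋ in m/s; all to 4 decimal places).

1 0.2770 0.0670 0.2394
2 0.9220 -0.2616 -1.5821

phase 1: p=-0.0765, T=0.277, ωT=0.865847, cosh=1.398856, sinh=0.978161; start (x,ẋ)=(0.049300, -0.103800) → end (x,ẋ)=(0.066994, 0.239437)
phase 2: p=0.2836, T=0.645, ωT=2.016141, cosh=3.821229, sinh=3.688061; start (x,ẋ)=(0.066994, 0.239437) → end (x,ẋ)=(-0.261596, -1.582123)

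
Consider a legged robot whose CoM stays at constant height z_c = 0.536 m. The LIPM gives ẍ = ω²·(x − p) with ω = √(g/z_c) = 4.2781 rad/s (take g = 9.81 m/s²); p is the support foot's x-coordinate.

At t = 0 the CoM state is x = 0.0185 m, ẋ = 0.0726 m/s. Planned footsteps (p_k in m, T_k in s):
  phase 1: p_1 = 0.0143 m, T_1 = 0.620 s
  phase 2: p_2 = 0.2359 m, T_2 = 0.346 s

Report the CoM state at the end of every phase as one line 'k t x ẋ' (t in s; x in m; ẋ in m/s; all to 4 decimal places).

phase 1: p=0.0143, T=0.620, ωT=2.652422, cosh=7.129421, sinh=7.058940; start (x,ẋ)=(0.018500, 0.072600) → end (x,ẋ)=(0.164035, 0.644431)
phase 2: p=0.2359, T=0.346, ωT=1.480223, cosh=2.310755, sinh=2.083168; start (x,ẋ)=(0.164035, 0.644431) → end (x,ẋ)=(0.383635, 0.848660)

1 0.6200 0.1640 0.6444
2 0.9660 0.3836 0.8487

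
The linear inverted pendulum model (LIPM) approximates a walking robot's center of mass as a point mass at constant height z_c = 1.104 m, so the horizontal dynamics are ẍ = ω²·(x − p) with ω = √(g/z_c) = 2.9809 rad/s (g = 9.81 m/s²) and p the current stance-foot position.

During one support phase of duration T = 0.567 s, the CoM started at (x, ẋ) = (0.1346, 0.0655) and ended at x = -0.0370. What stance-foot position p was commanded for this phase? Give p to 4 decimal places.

ωT = 2.9809·0.567 = 1.690170; cosh(ωT) = 2.802446, sinh(ωT) = 2.617958
x(T) = p + (x₀−p)·cosh(ωT) + (ẋ₀/ω)·sinh(ωT) ⇒ p·(1 − cosh) = x(T) − x₀·cosh − (ẋ₀/ω)·sinh
numerator   = -0.0370 − (0.1346)·2.802446 − (0.0655/2.9809)·2.617958 = -0.471734
denominator = 1 − 2.802446 = -1.802446
p = -0.471734 / -1.802446 = 0.2617

p = 0.2617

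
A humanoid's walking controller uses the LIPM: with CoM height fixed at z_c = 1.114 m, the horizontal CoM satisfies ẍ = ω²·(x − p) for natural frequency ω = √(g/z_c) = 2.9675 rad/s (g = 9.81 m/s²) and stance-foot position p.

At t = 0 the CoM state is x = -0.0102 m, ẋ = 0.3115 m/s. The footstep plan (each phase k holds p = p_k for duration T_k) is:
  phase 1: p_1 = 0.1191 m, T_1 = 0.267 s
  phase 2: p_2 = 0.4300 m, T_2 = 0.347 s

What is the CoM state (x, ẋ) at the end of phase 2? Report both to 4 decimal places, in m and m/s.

phase 1: p=0.1191, T=0.267, ωT=0.792323, cosh=1.330656, sinh=0.877864; start (x,ẋ)=(-0.010200, 0.311500) → end (x,ẋ)=(0.039196, 0.077665)
phase 2: p=0.4300, T=0.347, ωT=1.029722, cosh=1.578697, sinh=1.221591; start (x,ẋ)=(0.039196, 0.077665) → end (x,ẋ)=(-0.154990, -1.294083)

x = -0.1550, ẋ = -1.2941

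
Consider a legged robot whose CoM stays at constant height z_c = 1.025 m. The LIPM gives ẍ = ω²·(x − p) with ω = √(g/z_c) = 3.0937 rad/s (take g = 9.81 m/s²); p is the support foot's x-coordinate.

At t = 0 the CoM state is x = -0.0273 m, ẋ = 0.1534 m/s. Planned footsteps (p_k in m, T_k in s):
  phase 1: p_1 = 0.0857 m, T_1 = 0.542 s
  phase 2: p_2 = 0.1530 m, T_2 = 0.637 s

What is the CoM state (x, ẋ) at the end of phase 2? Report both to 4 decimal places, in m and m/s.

x = -1.3121, ẋ = -4.4905

phase 1: p=0.0857, T=0.542, ωT=1.676785, cosh=2.767655, sinh=2.580681; start (x,ẋ)=(-0.027300, 0.153400) → end (x,ẋ)=(-0.099083, -0.477617)
phase 2: p=0.1530, T=0.637, ωT=1.970687, cosh=3.657482, sinh=3.518121; start (x,ẋ)=(-0.099083, -0.477617) → end (x,ẋ)=(-1.312129, -4.490549)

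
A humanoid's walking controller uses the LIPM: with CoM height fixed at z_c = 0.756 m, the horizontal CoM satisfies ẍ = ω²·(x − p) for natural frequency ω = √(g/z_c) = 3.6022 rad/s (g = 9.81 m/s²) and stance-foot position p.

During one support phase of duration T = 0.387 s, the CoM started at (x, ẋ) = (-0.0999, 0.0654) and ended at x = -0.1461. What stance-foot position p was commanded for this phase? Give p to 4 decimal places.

p = -0.0292

ωT = 3.6022·0.387 = 1.394051; cosh(ωT) = 2.139609, sinh(ωT) = 1.891540
x(T) = p + (x₀−p)·cosh(ωT) + (ẋ₀/ω)·sinh(ωT) ⇒ p·(1 − cosh) = x(T) − x₀·cosh − (ẋ₀/ω)·sinh
numerator   = -0.1461 − (-0.0999)·2.139609 − (0.0654/3.6022)·1.891540 = 0.033305
denominator = 1 − 2.139609 = -1.139609
p = 0.033305 / -1.139609 = -0.0292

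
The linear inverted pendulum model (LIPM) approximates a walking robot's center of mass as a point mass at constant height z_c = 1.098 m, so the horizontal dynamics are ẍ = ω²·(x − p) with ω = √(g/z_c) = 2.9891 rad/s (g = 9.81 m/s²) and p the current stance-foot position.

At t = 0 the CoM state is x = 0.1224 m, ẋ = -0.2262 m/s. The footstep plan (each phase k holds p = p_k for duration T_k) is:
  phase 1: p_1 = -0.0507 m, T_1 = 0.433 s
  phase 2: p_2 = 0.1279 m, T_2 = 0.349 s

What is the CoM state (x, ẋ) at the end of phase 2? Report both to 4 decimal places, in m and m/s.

phase 1: p=-0.0507, T=0.433, ωT=1.294280, cosh=1.961232, sinh=1.687137; start (x,ẋ)=(0.122400, -0.226200) → end (x,ẋ)=(0.161115, 0.429316)
phase 2: p=0.1279, T=0.349, ωT=1.043196, cosh=1.595300, sinh=1.242973; start (x,ẋ)=(0.161115, 0.429316) → end (x,ẋ)=(0.359413, 0.808295)

x = 0.3594, ẋ = 0.8083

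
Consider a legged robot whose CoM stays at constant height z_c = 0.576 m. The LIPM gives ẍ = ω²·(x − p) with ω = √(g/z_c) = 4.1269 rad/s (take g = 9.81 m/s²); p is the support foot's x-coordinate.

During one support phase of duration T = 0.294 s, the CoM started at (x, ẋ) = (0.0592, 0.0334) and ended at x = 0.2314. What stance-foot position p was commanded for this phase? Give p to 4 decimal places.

p = -0.1331

ωT = 4.1269·0.294 = 1.213309; cosh(ωT) = 1.830905, sinh(ωT) = 1.533693
x(T) = p + (x₀−p)·cosh(ωT) + (ẋ₀/ω)·sinh(ωT) ⇒ p·(1 − cosh) = x(T) − x₀·cosh − (ẋ₀/ω)·sinh
numerator   = 0.2314 − (0.0592)·1.830905 − (0.0334/4.1269)·1.533693 = 0.110598
denominator = 1 − 1.830905 = -0.830905
p = 0.110598 / -0.830905 = -0.1331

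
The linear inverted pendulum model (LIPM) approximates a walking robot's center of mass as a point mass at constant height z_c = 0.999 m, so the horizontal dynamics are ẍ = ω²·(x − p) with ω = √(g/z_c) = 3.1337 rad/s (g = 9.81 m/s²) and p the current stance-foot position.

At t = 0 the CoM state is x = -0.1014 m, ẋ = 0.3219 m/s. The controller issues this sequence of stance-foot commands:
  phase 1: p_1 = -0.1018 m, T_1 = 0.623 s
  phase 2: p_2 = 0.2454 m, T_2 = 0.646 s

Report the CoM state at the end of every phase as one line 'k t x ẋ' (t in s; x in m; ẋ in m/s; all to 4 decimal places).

1 0.6230 0.2542 1.1610
2 1.2690 1.6573 4.5743

phase 1: p=-0.1018, T=0.623, ωT=1.952295, cosh=3.593393, sinh=3.451445; start (x,ẋ)=(-0.101400, 0.321900) → end (x,ẋ)=(0.254177, 1.161039)
phase 2: p=0.2454, T=0.646, ωT=2.024370, cosh=3.851709, sinh=3.719632; start (x,ẋ)=(0.254177, 1.161039) → end (x,ẋ)=(1.657333, 4.574290)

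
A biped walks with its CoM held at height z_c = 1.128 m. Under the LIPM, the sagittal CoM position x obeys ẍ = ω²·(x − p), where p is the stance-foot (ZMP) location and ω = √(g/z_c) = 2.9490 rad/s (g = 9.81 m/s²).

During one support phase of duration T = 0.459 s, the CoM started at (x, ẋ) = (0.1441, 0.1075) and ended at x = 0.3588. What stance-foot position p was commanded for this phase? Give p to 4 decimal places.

ωT = 2.9490·0.459 = 1.353591; cosh(ωT) = 2.064807, sinh(ωT) = 1.806496
x(T) = p + (x₀−p)·cosh(ωT) + (ẋ₀/ω)·sinh(ωT) ⇒ p·(1 − cosh) = x(T) − x₀·cosh − (ẋ₀/ω)·sinh
numerator   = 0.3588 − (0.1441)·2.064807 − (0.1075/2.9490)·1.806496 = -0.004591
denominator = 1 − 2.064807 = -1.064807
p = -0.004591 / -1.064807 = 0.0043

p = 0.0043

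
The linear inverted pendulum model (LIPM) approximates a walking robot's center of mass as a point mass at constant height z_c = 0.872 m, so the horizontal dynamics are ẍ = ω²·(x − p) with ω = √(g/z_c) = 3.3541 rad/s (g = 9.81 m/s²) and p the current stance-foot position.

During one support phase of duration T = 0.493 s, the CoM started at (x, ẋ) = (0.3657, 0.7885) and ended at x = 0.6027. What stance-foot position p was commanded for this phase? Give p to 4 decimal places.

ωT = 3.3541·0.493 = 1.653571; cosh(ωT) = 2.708487, sinh(ωT) = 2.517122
x(T) = p + (x₀−p)·cosh(ωT) + (ẋ₀/ω)·sinh(ωT) ⇒ p·(1 − cosh) = x(T) − x₀·cosh − (ẋ₀/ω)·sinh
numerator   = 0.6027 − (0.3657)·2.708487 − (0.7885/3.3541)·2.517122 = -0.979532
denominator = 1 − 2.708487 = -1.708487
p = -0.979532 / -1.708487 = 0.5733

p = 0.5733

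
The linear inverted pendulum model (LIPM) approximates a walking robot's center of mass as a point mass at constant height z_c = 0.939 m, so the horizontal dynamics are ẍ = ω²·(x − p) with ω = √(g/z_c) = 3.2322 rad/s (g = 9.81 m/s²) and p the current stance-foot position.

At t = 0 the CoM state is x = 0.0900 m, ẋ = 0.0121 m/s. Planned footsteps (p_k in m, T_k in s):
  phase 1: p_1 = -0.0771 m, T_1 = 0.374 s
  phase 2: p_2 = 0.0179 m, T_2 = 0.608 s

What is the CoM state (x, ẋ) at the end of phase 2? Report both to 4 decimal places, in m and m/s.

x = 1.7176, ẋ = 5.5146

phase 1: p=-0.0771, T=0.374, ωT=1.208843, cosh=1.824074, sinh=1.525532; start (x,ẋ)=(0.090000, 0.012100) → end (x,ẋ)=(0.233414, 0.846012)
phase 2: p=0.0179, T=0.608, ωT=1.965178, cosh=3.638155, sinh=3.498024; start (x,ẋ)=(0.233414, 0.846012) → end (x,ẋ)=(1.717563, 5.514590)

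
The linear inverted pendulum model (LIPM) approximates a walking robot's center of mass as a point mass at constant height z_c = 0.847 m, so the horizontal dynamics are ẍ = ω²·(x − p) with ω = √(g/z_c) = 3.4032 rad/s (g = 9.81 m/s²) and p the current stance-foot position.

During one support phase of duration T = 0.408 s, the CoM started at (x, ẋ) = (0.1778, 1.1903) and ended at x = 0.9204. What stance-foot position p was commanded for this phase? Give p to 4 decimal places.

p = 0.1024

ωT = 3.4032·0.408 = 1.388506; cosh(ωT) = 2.129151, sinh(ωT) = 1.879703
x(T) = p + (x₀−p)·cosh(ωT) + (ẋ₀/ω)·sinh(ωT) ⇒ p·(1 − cosh) = x(T) − x₀·cosh − (ẋ₀/ω)·sinh
numerator   = 0.9204 − (0.1778)·2.129151 − (1.1903/3.4032)·1.879703 = -0.115606
denominator = 1 − 2.129151 = -1.129151
p = -0.115606 / -1.129151 = 0.1024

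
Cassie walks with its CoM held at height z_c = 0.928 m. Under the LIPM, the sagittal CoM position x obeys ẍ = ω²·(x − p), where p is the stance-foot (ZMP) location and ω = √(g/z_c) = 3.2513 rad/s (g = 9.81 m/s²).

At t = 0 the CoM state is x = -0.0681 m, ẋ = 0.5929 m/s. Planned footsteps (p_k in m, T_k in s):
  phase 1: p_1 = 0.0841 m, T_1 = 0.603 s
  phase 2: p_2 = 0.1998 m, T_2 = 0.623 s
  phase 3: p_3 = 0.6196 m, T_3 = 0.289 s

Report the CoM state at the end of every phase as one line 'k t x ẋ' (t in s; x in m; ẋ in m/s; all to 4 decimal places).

1 0.6030 0.1677 0.4248
2 1.2260 0.5624 1.2489
3 1.5150 0.9517 1.6406

phase 1: p=0.0841, T=0.603, ωT=1.960534, cosh=3.621951, sinh=3.481168; start (x,ẋ)=(-0.068100, 0.592900) → end (x,ẋ)=(0.167657, 0.424806)
phase 2: p=0.1998, T=0.623, ωT=2.025560, cosh=3.856137, sinh=3.724217; start (x,ẋ)=(0.167657, 0.424806) → end (x,ẋ)=(0.562450, 1.248909)
phase 3: p=0.6196, T=0.289, ωT=0.939626, cosh=1.474899, sinh=1.084125; start (x,ẋ)=(0.562450, 1.248909) → end (x,ẋ)=(0.951749, 1.640570)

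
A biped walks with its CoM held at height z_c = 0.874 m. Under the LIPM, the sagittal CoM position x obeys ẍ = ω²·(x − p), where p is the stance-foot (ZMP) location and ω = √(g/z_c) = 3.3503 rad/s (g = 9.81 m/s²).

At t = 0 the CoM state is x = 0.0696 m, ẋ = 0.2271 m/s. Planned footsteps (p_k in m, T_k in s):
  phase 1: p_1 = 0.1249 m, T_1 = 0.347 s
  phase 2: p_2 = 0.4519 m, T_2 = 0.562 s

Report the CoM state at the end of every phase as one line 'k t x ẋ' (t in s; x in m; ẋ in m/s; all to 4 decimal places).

1 0.3470 0.1256 0.1314
2 0.9090 -0.5193 -3.0674

phase 1: p=0.1249, T=0.347, ωT=1.162554, cosh=1.755389, sinh=1.442702; start (x,ẋ)=(0.069600, 0.227100) → end (x,ẋ)=(0.125621, 0.131357)
phase 2: p=0.4519, T=0.562, ωT=1.882869, cosh=3.362242, sinh=3.210089; start (x,ẋ)=(0.125621, 0.131357) → end (x,ẋ)=(-0.519271, -3.067404)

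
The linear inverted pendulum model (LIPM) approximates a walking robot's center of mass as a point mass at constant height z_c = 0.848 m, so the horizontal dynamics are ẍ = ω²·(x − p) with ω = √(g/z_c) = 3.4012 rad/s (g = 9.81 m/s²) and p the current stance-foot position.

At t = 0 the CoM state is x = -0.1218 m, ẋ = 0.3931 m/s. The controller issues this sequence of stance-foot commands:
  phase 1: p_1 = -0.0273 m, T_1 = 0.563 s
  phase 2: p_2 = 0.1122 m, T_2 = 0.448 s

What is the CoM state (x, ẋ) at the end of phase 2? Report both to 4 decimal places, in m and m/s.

x = 0.1017, ẋ = 0.0907

phase 1: p=-0.0273, T=0.563, ωT=1.914876, cosh=3.466727, sinh=3.319367; start (x,ẋ)=(-0.121800, 0.393100) → end (x,ẋ)=(0.028736, 0.295881)
phase 2: p=0.1122, T=0.448, ωT=1.523738, cosh=2.403621, sinh=2.185725; start (x,ẋ)=(0.028736, 0.295881) → end (x,ẋ)=(0.101728, 0.090710)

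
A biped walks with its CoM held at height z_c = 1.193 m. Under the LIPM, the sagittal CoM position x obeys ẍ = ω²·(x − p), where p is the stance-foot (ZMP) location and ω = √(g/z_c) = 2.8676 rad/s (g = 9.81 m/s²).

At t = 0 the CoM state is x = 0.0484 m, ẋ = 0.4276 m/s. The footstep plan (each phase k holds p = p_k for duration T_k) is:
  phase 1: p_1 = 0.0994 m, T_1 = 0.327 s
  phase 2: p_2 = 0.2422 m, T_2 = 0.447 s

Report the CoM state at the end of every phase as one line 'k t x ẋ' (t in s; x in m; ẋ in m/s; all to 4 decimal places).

phase 1: p=0.0994, T=0.327, ωT=0.937705, cosh=1.472819, sinh=1.081294; start (x,ẋ)=(0.048400, 0.427600) → end (x,ẋ)=(0.185523, 0.471641)
phase 2: p=0.2422, T=0.447, ωT=1.281817, cosh=1.940357, sinh=1.662824; start (x,ẋ)=(0.185523, 0.471641) → end (x,ẋ)=(0.405714, 0.644896)

1 0.3270 0.1855 0.4716
2 0.7740 0.4057 0.6449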